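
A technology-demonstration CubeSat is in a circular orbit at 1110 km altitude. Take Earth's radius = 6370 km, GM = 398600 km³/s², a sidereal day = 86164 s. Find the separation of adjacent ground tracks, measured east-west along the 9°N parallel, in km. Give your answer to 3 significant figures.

Semi-major axis a = 6370 + 1110 = 7480 km. Period T = 2π√(a³/μ) = 2π√(7480³/398600) = 6438.2 s = 107.30 min.
Node shift per orbit = (6438.2/86164) × 360° = 26.90°.
Equatorial spacing = 26.90 × 111.2 km/° = 2991 km.
At 9° latitude, spacing = 2991 × cos(9°) = 2954 km.

2950 km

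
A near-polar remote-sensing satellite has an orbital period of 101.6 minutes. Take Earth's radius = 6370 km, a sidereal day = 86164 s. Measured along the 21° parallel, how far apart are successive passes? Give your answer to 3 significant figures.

T = 101.6 min = 6096.0 s.
Node shift per orbit = (6096.0/86164) × 360° = 25.47°.
Equatorial spacing = 25.47 × 111.2 km/° = 2832 km.
At 21° latitude, spacing = 2832 × cos(21°) = 2644 km.

2640 km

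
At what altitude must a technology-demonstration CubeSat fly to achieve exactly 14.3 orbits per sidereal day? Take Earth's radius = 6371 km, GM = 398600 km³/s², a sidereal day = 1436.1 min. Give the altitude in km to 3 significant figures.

786 km

Required period T = 86166 / 14.3 = 6025.6 s.
From T = 2π√(a³/μ): a = (μ T²/4π²)^(1/3) = (398600 × 6025.6² / 4π²)^(1/3) = 7157 km.
Altitude h = a − R = 7157 − 6371 = 786 km.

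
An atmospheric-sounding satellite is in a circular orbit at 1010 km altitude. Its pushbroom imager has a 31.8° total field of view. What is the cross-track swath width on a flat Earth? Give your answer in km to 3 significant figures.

Half-angle = 31.8°/2 = 15.9°.
Swath width ≈ 2h·tan(θ/2) = 2 × 1010 × tan(15.9°) = 575.4 km.

575 km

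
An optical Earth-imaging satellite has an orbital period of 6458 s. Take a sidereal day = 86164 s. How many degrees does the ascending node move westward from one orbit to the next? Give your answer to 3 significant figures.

27.0°

During one orbit Earth rotates (6458.0 / 86164) × 360° = 26.98°.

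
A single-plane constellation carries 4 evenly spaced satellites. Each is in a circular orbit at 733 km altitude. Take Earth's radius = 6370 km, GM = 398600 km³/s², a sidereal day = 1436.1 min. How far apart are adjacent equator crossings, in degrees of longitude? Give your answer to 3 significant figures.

Semi-major axis a = 6370 + 733 = 7103 km. Period T = 2π√(a³/μ) = 2π√(7103³/398600) = 5957.6 s = 99.29 min.
Single-satellite node shift = (5957.6/86166) × 360° = 24.89°.
With 4 satellites evenly phased, successive equator crossings are 24.89/4 = 6.223° apart.

6.22°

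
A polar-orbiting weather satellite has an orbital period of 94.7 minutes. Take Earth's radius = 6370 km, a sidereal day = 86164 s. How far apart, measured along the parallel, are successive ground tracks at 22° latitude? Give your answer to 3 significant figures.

2450 km

T = 94.7 min = 5682.0 s.
Node shift per orbit = (5682.0/86164) × 360° = 23.74°.
Equatorial spacing = 23.74 × 111.2 km/° = 2639 km.
At 22° latitude, spacing = 2639 × cos(22°) = 2447 km.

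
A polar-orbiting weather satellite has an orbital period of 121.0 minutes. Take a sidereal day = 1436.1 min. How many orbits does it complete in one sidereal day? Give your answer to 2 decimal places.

T = 121.0 min = 7260.0 s.
Orbits per sidereal day = 86166 / 7260.0 = 11.869.

11.87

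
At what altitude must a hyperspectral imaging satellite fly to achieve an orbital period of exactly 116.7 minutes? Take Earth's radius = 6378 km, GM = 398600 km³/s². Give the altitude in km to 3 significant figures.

1530 km

T = 116.7 min = 7002.0 s.
From T = 2π√(a³/μ): a = (μ T²/4π²)^(1/3) = (398600 × 7002.0² / 4π²)^(1/3) = 7911 km.
Altitude h = a − R = 7911 − 6378 = 1533 km.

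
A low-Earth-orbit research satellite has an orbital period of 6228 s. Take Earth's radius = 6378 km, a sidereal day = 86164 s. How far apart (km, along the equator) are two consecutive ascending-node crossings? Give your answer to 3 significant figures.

During one orbit Earth rotates (6228.0 / 86164) × 360° = 26.02°.
At the equator that is 26.02° × (2π·6378/360) km/° = 26.02 × 111.3 = 2897 km.

2900 km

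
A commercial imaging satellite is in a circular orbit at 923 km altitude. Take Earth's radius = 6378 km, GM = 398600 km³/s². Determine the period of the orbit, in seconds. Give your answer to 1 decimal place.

Semi-major axis a = 6378 + 923 = 7301 km. Period T = 2π√(a³/μ) = 2π√(7301³/398600) = 6208.5 s = 103.47 min.

6208.5 seconds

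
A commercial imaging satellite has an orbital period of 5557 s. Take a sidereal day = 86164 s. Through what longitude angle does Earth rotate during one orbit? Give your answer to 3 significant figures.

During one orbit Earth rotates (5557.0 / 86164) × 360° = 23.22°.

23.2°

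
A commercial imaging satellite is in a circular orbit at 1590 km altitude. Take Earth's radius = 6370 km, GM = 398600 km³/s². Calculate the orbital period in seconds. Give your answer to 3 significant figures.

Semi-major axis a = 6370 + 1590 = 7960 km. Period T = 2π√(a³/μ) = 2π√(7960³/398600) = 7067.7 s = 117.80 min.

7070 seconds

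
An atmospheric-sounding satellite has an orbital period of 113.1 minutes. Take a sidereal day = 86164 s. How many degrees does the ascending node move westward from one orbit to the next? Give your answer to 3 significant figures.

28.4°

T = 113.1 min = 6786.0 s.
During one orbit Earth rotates (6786.0 / 86164) × 360° = 28.35°.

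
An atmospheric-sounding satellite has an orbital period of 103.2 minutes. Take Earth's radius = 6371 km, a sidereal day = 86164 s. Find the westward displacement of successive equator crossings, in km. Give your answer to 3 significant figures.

T = 103.2 min = 6192.0 s.
During one orbit Earth rotates (6192.0 / 86164) × 360° = 25.87°.
At the equator that is 25.87° × (2π·6371/360) km/° = 25.87 × 111.2 = 2877 km.

2880 km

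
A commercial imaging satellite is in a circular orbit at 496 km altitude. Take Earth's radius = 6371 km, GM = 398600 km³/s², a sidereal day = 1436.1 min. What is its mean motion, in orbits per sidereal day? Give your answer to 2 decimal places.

Semi-major axis a = 6371 + 496 = 6867 km. Period T = 2π√(a³/μ) = 2π√(6867³/398600) = 5663.2 s = 94.39 min.
Orbits per sidereal day = 86166 / 5663.2 = 15.215.

15.22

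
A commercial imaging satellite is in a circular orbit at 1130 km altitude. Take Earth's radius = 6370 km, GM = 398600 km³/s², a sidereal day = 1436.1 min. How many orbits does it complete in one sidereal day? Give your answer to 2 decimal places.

Semi-major axis a = 6370 + 1130 = 7500 km. Period T = 2π√(a³/μ) = 2π√(7500³/398600) = 6464.0 s = 107.73 min.
Orbits per sidereal day = 86166 / 6464.0 = 13.330.

13.33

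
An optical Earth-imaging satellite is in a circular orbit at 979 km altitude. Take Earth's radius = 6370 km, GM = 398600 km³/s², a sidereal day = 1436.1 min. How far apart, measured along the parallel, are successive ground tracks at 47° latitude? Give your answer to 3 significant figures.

Semi-major axis a = 6370 + 979 = 7349 km. Period T = 2π√(a³/μ) = 2π√(7349³/398600) = 6269.8 s = 104.50 min.
Node shift per orbit = (6269.8/86166) × 360° = 26.20°.
Equatorial spacing = 26.20 × 111.2 km/° = 2912 km.
At 47° latitude, spacing = 2912 × cos(47°) = 1986 km.

1990 km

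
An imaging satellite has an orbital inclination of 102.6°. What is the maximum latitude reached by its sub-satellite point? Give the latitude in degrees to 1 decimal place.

77.4°

Retrograde orbit: the ground track reaches ±(180° − i) = ±(180 − 102.6) = ±77.4°.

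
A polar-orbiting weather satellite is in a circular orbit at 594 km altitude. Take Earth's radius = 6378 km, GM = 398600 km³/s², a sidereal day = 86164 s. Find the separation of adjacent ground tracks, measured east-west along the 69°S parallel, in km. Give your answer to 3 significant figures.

Semi-major axis a = 6378 + 594 = 6972 km. Period T = 2π√(a³/μ) = 2π√(6972³/398600) = 5793.6 s = 96.56 min.
Node shift per orbit = (5793.6/86164) × 360° = 24.21°.
Equatorial spacing = 24.21 × 111.3 km/° = 2695 km.
At 69° latitude, spacing = 2695 × cos(69°) = 966 km.

966 km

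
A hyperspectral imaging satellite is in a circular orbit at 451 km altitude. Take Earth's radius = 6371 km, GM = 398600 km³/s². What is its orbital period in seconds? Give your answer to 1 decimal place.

5607.6 seconds

Semi-major axis a = 6371 + 451 = 6822 km. Period T = 2π√(a³/μ) = 2π√(6822³/398600) = 5607.6 s = 93.46 min.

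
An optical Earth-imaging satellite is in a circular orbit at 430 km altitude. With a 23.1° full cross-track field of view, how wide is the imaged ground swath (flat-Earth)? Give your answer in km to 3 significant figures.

Half-angle = 23.1°/2 = 11.55°.
Swath width ≈ 2h·tan(θ/2) = 2 × 430 × tan(11.55°) = 175.8 km.

176 km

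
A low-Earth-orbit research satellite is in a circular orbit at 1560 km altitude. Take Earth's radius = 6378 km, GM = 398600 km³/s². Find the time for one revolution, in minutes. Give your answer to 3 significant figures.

Semi-major axis a = 6378 + 1560 = 7938 km. Period T = 2π√(a³/μ) = 2π√(7938³/398600) = 7038.5 s = 117.31 min.

117 min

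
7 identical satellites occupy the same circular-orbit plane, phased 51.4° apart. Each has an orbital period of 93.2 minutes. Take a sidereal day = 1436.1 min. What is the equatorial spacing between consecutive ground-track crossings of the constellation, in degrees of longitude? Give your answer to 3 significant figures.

3.34°

T = 93.2 min = 5592.0 s.
Single-satellite node shift = (5592.0/86166) × 360° = 23.36°.
With 7 satellites evenly phased, successive equator crossings are 23.36/7 = 3.338° apart.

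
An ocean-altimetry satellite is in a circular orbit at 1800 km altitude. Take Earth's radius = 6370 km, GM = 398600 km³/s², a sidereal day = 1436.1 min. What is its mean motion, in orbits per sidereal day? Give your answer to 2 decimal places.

Semi-major axis a = 6370 + 1800 = 8170 km. Period T = 2π√(a³/μ) = 2π√(8170³/398600) = 7349.3 s = 122.49 min.
Orbits per sidereal day = 86166 / 7349.3 = 11.724.

11.72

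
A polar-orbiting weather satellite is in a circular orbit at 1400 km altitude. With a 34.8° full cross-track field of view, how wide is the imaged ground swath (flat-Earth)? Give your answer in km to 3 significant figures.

877 km

Half-angle = 34.8°/2 = 17.4°.
Swath width ≈ 2h·tan(θ/2) = 2 × 1400 × tan(17.4°) = 877.5 km.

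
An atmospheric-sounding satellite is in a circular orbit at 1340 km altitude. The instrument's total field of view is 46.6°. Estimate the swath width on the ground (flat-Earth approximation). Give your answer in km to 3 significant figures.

1150 km

Half-angle = 46.6°/2 = 23.3°.
Swath width ≈ 2h·tan(θ/2) = 2 × 1340 × tan(23.3°) = 1154.2 km.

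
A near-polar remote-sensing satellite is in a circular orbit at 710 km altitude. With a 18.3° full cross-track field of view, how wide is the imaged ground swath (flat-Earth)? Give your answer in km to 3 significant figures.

229 km

Half-angle = 18.3°/2 = 9.15°.
Swath width ≈ 2h·tan(θ/2) = 2 × 710 × tan(9.15°) = 228.7 km.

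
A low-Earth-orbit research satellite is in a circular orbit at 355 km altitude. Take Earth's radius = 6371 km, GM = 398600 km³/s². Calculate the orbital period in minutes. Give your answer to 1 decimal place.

Semi-major axis a = 6371 + 355 = 6726 km. Period T = 2π√(a³/μ) = 2π√(6726³/398600) = 5489.7 s = 91.49 min.

91.5 min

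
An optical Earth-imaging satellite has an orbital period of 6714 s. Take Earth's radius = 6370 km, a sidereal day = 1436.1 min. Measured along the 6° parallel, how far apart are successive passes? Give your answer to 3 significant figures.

Node shift per orbit = (6714.0/86166) × 360° = 28.05°.
Equatorial spacing = 28.05 × 111.2 km/° = 3119 km.
At 6° latitude, spacing = 3119 × cos(6°) = 3102 km.

3100 km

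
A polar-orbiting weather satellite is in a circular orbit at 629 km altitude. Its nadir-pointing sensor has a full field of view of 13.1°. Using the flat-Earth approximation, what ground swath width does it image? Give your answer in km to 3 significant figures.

Half-angle = 13.1°/2 = 6.55°.
Swath width ≈ 2h·tan(θ/2) = 2 × 629 × tan(6.55°) = 144.4 km.

144 km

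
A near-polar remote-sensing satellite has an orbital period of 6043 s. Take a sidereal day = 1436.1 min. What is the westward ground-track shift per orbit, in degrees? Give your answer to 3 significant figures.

During one orbit Earth rotates (6043.0 / 86166) × 360° = 25.25°.

25.2°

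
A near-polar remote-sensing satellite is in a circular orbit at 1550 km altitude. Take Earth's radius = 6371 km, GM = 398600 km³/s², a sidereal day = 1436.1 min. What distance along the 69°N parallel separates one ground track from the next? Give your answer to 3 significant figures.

1170 km

Semi-major axis a = 6371 + 1550 = 7921 km. Period T = 2π√(a³/μ) = 2π√(7921³/398600) = 7015.9 s = 116.93 min.
Node shift per orbit = (7015.9/86166) × 360° = 29.31°.
Equatorial spacing = 29.31 × 111.2 km/° = 3259 km.
At 69° latitude, spacing = 3259 × cos(69°) = 1168 km.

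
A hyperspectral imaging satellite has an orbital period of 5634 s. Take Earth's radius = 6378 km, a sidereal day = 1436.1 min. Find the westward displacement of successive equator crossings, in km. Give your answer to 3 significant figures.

During one orbit Earth rotates (5634.0 / 86166) × 360° = 23.54°.
At the equator that is 23.54° × (2π·6378/360) km/° = 23.54 × 111.3 = 2620 km.

2620 km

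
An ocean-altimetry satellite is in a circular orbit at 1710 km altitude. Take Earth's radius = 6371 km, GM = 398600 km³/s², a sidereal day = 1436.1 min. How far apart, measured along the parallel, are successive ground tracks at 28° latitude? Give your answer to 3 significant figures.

2970 km

Semi-major axis a = 6371 + 1710 = 8081 km. Period T = 2π√(a³/μ) = 2π√(8081³/398600) = 7229.5 s = 120.49 min.
Node shift per orbit = (7229.5/86166) × 360° = 30.20°.
Equatorial spacing = 30.20 × 111.2 km/° = 3359 km.
At 28° latitude, spacing = 3359 × cos(28°) = 2965 km.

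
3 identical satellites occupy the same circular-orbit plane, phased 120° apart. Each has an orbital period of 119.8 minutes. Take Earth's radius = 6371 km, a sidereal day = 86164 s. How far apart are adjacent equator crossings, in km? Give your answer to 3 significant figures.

1110 km

T = 119.8 min = 7188.0 s.
Single-satellite node shift = (7188.0/86164) × 360° = 30.03°.
With 3 satellites evenly phased, successive equator crossings are 30.03/3 = 10.011° apart.
That is 10.011 × 111.2 = 1113 km at the equator.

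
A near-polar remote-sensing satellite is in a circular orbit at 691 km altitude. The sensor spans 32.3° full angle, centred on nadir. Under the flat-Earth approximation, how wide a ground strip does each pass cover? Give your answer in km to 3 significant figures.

Half-angle = 32.3°/2 = 16.15°.
Swath width ≈ 2h·tan(θ/2) = 2 × 691 × tan(16.15°) = 400.2 km.

400 km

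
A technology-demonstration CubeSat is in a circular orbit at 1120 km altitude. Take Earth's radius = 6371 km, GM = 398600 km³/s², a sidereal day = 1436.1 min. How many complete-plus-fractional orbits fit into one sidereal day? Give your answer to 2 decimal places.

13.35

Semi-major axis a = 6371 + 1120 = 7491 km. Period T = 2π√(a³/μ) = 2π√(7491³/398600) = 6452.4 s = 107.54 min.
Orbits per sidereal day = 86166 / 6452.4 = 13.354.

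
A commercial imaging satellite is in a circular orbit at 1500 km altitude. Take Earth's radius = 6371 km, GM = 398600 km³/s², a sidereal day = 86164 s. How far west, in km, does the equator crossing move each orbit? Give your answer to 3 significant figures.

3230 km

Semi-major axis a = 6371 + 1500 = 7871 km. Period T = 2π√(a³/μ) = 2π√(7871³/398600) = 6949.5 s = 115.83 min.
During one orbit Earth rotates (6949.5 / 86164) × 360° = 29.04°.
At the equator that is 29.04° × (2π·6371/360) km/° = 29.04 × 111.2 = 3229 km.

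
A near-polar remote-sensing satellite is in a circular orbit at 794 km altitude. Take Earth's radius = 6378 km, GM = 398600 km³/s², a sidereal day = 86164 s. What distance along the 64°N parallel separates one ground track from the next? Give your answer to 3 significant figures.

1230 km

Semi-major axis a = 6378 + 794 = 7172 km. Period T = 2π√(a³/μ) = 2π√(7172³/398600) = 6044.7 s = 100.74 min.
Node shift per orbit = (6044.7/86164) × 360° = 25.26°.
Equatorial spacing = 25.26 × 111.3 km/° = 2811 km.
At 64° latitude, spacing = 2811 × cos(64°) = 1232 km.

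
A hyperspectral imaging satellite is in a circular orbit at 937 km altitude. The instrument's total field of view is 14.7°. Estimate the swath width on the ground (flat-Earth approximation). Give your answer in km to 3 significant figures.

242 km

Half-angle = 14.7°/2 = 7.35°.
Swath width ≈ 2h·tan(θ/2) = 2 × 937 × tan(7.35°) = 241.7 km.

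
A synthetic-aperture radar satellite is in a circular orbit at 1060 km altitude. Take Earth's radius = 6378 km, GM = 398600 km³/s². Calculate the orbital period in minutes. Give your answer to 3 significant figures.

106 min

Semi-major axis a = 6378 + 1060 = 7438 km. Period T = 2π√(a³/μ) = 2π√(7438³/398600) = 6384.0 s = 106.40 min.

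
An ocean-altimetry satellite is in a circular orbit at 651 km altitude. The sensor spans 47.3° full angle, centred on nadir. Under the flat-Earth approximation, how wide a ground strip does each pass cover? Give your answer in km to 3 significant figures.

570 km

Half-angle = 47.3°/2 = 23.65°.
Swath width ≈ 2h·tan(θ/2) = 2 × 651 × tan(23.65°) = 570.2 km.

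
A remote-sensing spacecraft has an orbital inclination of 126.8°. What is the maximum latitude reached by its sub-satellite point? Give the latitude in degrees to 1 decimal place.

53.2°

Retrograde orbit: the ground track reaches ±(180° − i) = ±(180 − 126.8) = ±53.2°.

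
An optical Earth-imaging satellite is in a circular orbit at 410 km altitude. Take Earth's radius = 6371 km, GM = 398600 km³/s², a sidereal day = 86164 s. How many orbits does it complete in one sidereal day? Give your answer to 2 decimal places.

Semi-major axis a = 6371 + 410 = 6781 km. Period T = 2π√(a³/μ) = 2π√(6781³/398600) = 5557.1 s = 92.62 min.
Orbits per sidereal day = 86164 / 5557.1 = 15.505.

15.51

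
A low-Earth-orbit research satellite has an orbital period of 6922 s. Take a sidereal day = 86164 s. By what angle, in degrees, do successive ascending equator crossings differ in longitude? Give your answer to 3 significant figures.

28.9°

During one orbit Earth rotates (6922.0 / 86164) × 360° = 28.92°.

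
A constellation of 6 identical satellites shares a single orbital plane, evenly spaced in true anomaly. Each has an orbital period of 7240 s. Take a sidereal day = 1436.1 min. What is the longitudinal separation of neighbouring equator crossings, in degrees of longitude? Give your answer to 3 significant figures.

5.04°

Single-satellite node shift = (7240.0/86166) × 360° = 30.25°.
With 6 satellites evenly phased, successive equator crossings are 30.25/6 = 5.041° apart.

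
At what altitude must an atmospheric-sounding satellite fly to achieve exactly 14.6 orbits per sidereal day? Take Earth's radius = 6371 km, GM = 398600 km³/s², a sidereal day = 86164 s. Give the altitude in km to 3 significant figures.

687 km

Required period T = 86164 / 14.6 = 5901.6 s.
From T = 2π√(a³/μ): a = (μ T²/4π²)^(1/3) = (398600 × 5901.6² / 4π²)^(1/3) = 7058 km.
Altitude h = a − R = 7058 − 6371 = 687 km.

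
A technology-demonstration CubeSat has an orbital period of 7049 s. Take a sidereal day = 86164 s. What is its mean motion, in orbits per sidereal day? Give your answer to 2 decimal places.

Orbits per sidereal day = 86164 / 7049.0 = 12.224.

12.22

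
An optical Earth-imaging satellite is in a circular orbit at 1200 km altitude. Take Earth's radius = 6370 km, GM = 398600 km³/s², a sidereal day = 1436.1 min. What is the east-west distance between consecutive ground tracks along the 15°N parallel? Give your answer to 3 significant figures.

Semi-major axis a = 6370 + 1200 = 7570 km. Period T = 2π√(a³/μ) = 2π√(7570³/398600) = 6554.7 s = 109.25 min.
Node shift per orbit = (6554.7/86166) × 360° = 27.39°.
Equatorial spacing = 27.39 × 111.2 km/° = 3045 km.
At 15° latitude, spacing = 3045 × cos(15°) = 2941 km.

2940 km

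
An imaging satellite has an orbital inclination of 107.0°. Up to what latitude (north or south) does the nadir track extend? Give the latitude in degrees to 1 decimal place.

Retrograde orbit: the ground track reaches ±(180° − i) = ±(180 − 107.0) = ±73.0°.

73.0°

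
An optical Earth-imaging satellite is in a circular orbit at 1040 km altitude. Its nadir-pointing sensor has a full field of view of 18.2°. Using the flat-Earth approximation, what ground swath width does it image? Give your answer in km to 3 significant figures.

Half-angle = 18.2°/2 = 9.1°.
Swath width ≈ 2h·tan(θ/2) = 2 × 1040 × tan(9.1°) = 333.2 km.

333 km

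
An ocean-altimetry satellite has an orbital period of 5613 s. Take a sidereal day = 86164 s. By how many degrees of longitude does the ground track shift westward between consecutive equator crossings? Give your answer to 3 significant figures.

23.5°

During one orbit Earth rotates (5613.0 / 86164) × 360° = 23.45°.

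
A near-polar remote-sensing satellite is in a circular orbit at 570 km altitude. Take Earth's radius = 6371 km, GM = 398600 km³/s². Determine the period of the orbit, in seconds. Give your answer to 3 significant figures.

Semi-major axis a = 6371 + 570 = 6941 km. Period T = 2π√(a³/μ) = 2π√(6941³/398600) = 5755.0 s = 95.92 min.

5750 seconds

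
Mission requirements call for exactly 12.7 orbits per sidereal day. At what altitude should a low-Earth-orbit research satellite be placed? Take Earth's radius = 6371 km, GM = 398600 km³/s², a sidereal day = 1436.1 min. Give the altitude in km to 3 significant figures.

1380 km

Required period T = 86166 / 12.7 = 6784.7 s.
From T = 2π√(a³/μ): a = (μ T²/4π²)^(1/3) = (398600 × 6784.7² / 4π²)^(1/3) = 7746 km.
Altitude h = a − R = 7746 − 6371 = 1375 km.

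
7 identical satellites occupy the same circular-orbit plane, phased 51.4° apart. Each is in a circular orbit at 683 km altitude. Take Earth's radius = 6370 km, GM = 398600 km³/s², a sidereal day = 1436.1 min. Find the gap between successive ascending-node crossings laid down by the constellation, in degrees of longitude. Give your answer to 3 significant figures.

3.52°

Semi-major axis a = 6370 + 683 = 7053 km. Period T = 2π√(a³/μ) = 2π√(7053³/398600) = 5894.8 s = 98.25 min.
Single-satellite node shift = (5894.8/86166) × 360° = 24.63°.
With 7 satellites evenly phased, successive equator crossings are 24.63/7 = 3.518° apart.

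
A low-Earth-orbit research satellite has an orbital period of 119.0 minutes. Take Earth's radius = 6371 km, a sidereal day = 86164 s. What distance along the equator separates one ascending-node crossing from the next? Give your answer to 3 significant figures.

3320 km

T = 119.0 min = 7140.0 s.
During one orbit Earth rotates (7140.0 / 86164) × 360° = 29.83°.
At the equator that is 29.83° × (2π·6371/360) km/° = 29.83 × 111.2 = 3317 km.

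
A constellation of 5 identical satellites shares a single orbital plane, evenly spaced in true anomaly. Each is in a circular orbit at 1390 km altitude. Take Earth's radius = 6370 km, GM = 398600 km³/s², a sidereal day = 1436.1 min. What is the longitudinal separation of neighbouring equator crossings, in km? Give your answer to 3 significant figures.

632 km

Semi-major axis a = 6370 + 1390 = 7760 km. Period T = 2π√(a³/μ) = 2π√(7760³/398600) = 6803.1 s = 113.38 min.
Single-satellite node shift = (6803.1/86166) × 360° = 28.42°.
With 5 satellites evenly phased, successive equator crossings are 28.42/5 = 5.685° apart.
That is 5.685 × 111.2 = 632 km at the equator.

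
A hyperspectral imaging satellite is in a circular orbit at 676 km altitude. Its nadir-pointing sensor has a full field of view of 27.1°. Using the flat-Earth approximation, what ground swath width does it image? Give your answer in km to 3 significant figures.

Half-angle = 27.1°/2 = 13.55°.
Swath width ≈ 2h·tan(θ/2) = 2 × 676 × tan(13.55°) = 325.8 km.

326 km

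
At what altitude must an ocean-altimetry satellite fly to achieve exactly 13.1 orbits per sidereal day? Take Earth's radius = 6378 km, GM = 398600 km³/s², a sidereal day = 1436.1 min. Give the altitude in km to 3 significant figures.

1210 km

Required period T = 86166 / 13.1 = 6577.6 s.
From T = 2π√(a³/μ): a = (μ T²/4π²)^(1/3) = (398600 × 6577.6² / 4π²)^(1/3) = 7588 km.
Altitude h = a − R = 7588 − 6378 = 1210 km.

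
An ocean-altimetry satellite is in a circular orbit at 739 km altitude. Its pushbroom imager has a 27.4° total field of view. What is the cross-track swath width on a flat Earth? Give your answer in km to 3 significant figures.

360 km

Half-angle = 27.4°/2 = 13.7°.
Swath width ≈ 2h·tan(θ/2) = 2 × 739 × tan(13.7°) = 360.3 km.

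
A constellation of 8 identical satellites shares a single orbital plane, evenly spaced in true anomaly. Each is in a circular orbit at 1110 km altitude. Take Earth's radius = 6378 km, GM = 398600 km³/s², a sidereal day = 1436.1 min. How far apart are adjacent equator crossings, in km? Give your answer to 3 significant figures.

Semi-major axis a = 6378 + 1110 = 7488 km. Period T = 2π√(a³/μ) = 2π√(7488³/398600) = 6448.5 s = 107.48 min.
Single-satellite node shift = (6448.5/86166) × 360° = 26.94°.
With 8 satellites evenly phased, successive equator crossings are 26.94/8 = 3.368° apart.
That is 3.368 × 111.3 = 375 km at the equator.

375 km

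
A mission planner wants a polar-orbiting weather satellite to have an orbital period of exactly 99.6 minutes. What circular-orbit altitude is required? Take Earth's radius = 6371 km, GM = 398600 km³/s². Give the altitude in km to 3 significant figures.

747 km

T = 99.6 min = 5976.0 s.
From T = 2π√(a³/μ): a = (μ T²/4π²)^(1/3) = (398600 × 5976.0² / 4π²)^(1/3) = 7118 km.
Altitude h = a − R = 7118 − 6371 = 747 km.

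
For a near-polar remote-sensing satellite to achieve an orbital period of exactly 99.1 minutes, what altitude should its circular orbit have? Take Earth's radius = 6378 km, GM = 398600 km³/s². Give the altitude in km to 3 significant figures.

T = 99.1 min = 5946.0 s.
From T = 2π√(a³/μ): a = (μ T²/4π²)^(1/3) = (398600 × 5946.0² / 4π²)^(1/3) = 7094 km.
Altitude h = a − R = 7094 − 6378 = 716 km.

716 km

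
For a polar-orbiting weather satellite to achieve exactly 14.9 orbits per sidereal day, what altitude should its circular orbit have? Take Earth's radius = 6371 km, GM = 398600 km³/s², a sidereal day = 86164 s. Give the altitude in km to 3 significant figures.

592 km

Required period T = 86164 / 14.9 = 5782.8 s.
From T = 2π√(a³/μ): a = (μ T²/4π²)^(1/3) = (398600 × 5782.8² / 4π²)^(1/3) = 6963 km.
Altitude h = a − R = 6963 − 6371 = 592 km.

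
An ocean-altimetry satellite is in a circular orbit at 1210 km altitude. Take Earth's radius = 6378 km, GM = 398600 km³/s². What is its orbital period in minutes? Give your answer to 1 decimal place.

Semi-major axis a = 6378 + 1210 = 7588 km. Period T = 2π√(a³/μ) = 2π√(7588³/398600) = 6578.1 s = 109.64 min.

109.6 min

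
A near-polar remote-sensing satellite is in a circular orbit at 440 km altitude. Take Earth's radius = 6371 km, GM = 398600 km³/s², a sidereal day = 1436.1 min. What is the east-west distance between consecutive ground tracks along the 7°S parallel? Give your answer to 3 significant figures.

2580 km

Semi-major axis a = 6371 + 440 = 6811 km. Period T = 2π√(a³/μ) = 2π√(6811³/398600) = 5594.1 s = 93.23 min.
Node shift per orbit = (5594.1/86166) × 360° = 23.37°.
Equatorial spacing = 23.37 × 111.2 km/° = 2599 km.
At 7° latitude, spacing = 2599 × cos(7°) = 2579 km.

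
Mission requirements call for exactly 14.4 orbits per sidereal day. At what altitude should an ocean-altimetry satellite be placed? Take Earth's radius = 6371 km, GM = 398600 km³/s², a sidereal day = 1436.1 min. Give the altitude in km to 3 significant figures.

753 km

Required period T = 86166 / 14.4 = 5983.8 s.
From T = 2π√(a³/μ): a = (μ T²/4π²)^(1/3) = (398600 × 5983.8² / 4π²)^(1/3) = 7124 km.
Altitude h = a − R = 7124 − 6371 = 753 km.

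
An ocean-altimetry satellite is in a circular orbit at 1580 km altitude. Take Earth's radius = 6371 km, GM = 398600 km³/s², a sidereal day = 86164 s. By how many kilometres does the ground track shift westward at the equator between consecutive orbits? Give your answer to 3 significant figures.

3280 km

Semi-major axis a = 6371 + 1580 = 7951 km. Period T = 2π√(a³/μ) = 2π√(7951³/398600) = 7055.8 s = 117.60 min.
During one orbit Earth rotates (7055.8 / 86164) × 360° = 29.48°.
At the equator that is 29.48° × (2π·6371/360) km/° = 29.48 × 111.2 = 3278 km.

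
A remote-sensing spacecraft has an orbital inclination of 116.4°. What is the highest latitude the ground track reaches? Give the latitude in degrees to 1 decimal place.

63.6°

Retrograde orbit: the ground track reaches ±(180° − i) = ±(180 − 116.4) = ±63.6°.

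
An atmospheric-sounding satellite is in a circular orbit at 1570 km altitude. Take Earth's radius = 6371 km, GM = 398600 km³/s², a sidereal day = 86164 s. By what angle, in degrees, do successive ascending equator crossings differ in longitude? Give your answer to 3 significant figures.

Semi-major axis a = 6371 + 1570 = 7941 km. Period T = 2π√(a³/μ) = 2π√(7941³/398600) = 7042.5 s = 117.37 min.
During one orbit Earth rotates (7042.5 / 86164) × 360° = 29.42°.

29.4°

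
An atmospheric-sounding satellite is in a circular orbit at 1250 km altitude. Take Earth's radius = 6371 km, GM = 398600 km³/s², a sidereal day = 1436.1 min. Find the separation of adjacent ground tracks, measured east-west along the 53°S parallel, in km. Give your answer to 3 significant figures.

1850 km

Semi-major axis a = 6371 + 1250 = 7621 km. Period T = 2π√(a³/μ) = 2π√(7621³/398600) = 6621.1 s = 110.35 min.
Node shift per orbit = (6621.1/86166) × 360° = 27.66°.
Equatorial spacing = 27.66 × 111.2 km/° = 3076 km.
At 53° latitude, spacing = 3076 × cos(53°) = 1851 km.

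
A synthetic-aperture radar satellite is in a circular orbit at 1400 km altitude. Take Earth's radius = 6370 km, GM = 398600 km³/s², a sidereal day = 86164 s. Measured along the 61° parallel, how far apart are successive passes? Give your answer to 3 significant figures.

1530 km

Semi-major axis a = 6370 + 1400 = 7770 km. Period T = 2π√(a³/μ) = 2π√(7770³/398600) = 6816.2 s = 113.60 min.
Node shift per orbit = (6816.2/86164) × 360° = 28.48°.
Equatorial spacing = 28.48 × 111.2 km/° = 3166 km.
At 61° latitude, spacing = 3166 × cos(61°) = 1535 km.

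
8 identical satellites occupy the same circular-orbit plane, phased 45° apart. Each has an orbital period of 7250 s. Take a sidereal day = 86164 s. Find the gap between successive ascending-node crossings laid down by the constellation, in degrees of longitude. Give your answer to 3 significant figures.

Single-satellite node shift = (7250.0/86164) × 360° = 30.29°.
With 8 satellites evenly phased, successive equator crossings are 30.29/8 = 3.786° apart.

3.79°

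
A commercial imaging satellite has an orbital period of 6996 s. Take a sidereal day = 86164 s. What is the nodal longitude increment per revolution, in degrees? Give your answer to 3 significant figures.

During one orbit Earth rotates (6996.0 / 86164) × 360° = 29.23°.

29.2°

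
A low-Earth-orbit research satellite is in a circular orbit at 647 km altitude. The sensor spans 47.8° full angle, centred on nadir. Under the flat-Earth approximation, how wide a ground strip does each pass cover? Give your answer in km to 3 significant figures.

Half-angle = 47.8°/2 = 23.9°.
Swath width ≈ 2h·tan(θ/2) = 2 × 647 × tan(23.9°) = 573.4 km.

573 km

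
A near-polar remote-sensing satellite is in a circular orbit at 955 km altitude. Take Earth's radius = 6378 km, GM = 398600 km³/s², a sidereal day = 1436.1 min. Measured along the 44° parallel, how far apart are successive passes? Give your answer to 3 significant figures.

2090 km

Semi-major axis a = 6378 + 955 = 7333 km. Period T = 2π√(a³/μ) = 2π√(7333³/398600) = 6249.3 s = 104.16 min.
Node shift per orbit = (6249.3/86166) × 360° = 26.11°.
Equatorial spacing = 26.11 × 111.3 km/° = 2906 km.
At 44° latitude, spacing = 2906 × cos(44°) = 2091 km.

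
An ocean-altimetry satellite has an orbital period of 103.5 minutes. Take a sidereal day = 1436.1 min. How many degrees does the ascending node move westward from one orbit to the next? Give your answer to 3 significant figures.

25.9°

T = 103.5 min = 6210.0 s.
During one orbit Earth rotates (6210.0 / 86166) × 360° = 25.95°.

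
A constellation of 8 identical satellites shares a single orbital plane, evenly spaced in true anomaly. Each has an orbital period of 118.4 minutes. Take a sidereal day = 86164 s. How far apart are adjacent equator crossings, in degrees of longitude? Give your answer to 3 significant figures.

T = 118.4 min = 7104.0 s.
Single-satellite node shift = (7104.0/86164) × 360° = 29.68°.
With 8 satellites evenly phased, successive equator crossings are 29.68/8 = 3.710° apart.

3.71°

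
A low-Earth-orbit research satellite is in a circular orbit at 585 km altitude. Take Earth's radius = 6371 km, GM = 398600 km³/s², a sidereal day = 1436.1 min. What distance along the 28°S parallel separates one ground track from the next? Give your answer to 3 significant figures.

2370 km

Semi-major axis a = 6371 + 585 = 6956 km. Period T = 2π√(a³/μ) = 2π√(6956³/398600) = 5773.7 s = 96.23 min.
Node shift per orbit = (5773.7/86166) × 360° = 24.12°.
Equatorial spacing = 24.12 × 111.2 km/° = 2682 km.
At 28° latitude, spacing = 2682 × cos(28°) = 2368 km.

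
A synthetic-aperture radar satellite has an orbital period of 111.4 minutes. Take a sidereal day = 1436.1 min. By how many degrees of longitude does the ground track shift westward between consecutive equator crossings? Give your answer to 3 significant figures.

27.9°

T = 111.4 min = 6684.0 s.
During one orbit Earth rotates (6684.0 / 86166) × 360° = 27.93°.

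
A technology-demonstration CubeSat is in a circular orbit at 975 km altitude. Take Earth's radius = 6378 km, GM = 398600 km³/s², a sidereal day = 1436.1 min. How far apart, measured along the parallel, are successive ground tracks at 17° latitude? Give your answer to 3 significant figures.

Semi-major axis a = 6378 + 975 = 7353 km. Period T = 2π√(a³/μ) = 2π√(7353³/398600) = 6274.9 s = 104.58 min.
Node shift per orbit = (6274.9/86166) × 360° = 26.22°.
Equatorial spacing = 26.22 × 111.3 km/° = 2918 km.
At 17° latitude, spacing = 2918 × cos(17°) = 2791 km.

2790 km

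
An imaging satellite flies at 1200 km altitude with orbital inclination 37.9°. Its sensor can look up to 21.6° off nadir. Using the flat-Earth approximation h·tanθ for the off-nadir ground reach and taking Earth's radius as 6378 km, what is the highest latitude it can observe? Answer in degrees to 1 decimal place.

For a prograde orbit the ground track reaches latitude ±i = ±37.9°.
Sensor half-swath on the ground ≈ 1200·tan(21.6°) = 475 km = 4.27° of latitude.
Maximum observable latitude ≈ 37.9 + 4.27 = 42.2°.

42.2°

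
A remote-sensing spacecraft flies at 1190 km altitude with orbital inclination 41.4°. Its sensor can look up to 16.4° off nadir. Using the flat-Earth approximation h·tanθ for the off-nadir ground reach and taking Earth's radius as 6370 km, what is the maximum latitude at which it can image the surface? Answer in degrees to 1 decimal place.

For a prograde orbit the ground track reaches latitude ±i = ±41.4°.
Sensor half-swath on the ground ≈ 1190·tan(16.4°) = 350 km = 3.15° of latitude.
Maximum observable latitude ≈ 41.4 + 3.15 = 44.6°.

44.6°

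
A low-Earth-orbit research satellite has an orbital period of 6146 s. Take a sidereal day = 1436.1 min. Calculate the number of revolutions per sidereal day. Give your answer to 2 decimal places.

Orbits per sidereal day = 86166 / 6146.0 = 14.020.

14.02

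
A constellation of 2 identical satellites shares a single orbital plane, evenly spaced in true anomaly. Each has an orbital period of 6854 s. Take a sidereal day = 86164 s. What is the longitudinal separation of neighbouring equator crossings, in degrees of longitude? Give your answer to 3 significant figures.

14.3°

Single-satellite node shift = (6854.0/86164) × 360° = 28.64°.
With 2 satellites evenly phased, successive equator crossings are 28.64/2 = 14.318° apart.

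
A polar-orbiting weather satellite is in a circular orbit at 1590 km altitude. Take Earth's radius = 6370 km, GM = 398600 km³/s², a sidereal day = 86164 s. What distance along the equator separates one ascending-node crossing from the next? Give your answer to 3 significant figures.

3280 km

Semi-major axis a = 6370 + 1590 = 7960 km. Period T = 2π√(a³/μ) = 2π√(7960³/398600) = 7067.7 s = 117.80 min.
During one orbit Earth rotates (7067.7 / 86164) × 360° = 29.53°.
At the equator that is 29.53° × (2π·6370/360) km/° = 29.53 × 111.2 = 3283 km.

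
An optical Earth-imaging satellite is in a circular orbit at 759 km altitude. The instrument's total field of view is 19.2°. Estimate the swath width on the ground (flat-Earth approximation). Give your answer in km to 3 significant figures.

Half-angle = 19.2°/2 = 9.6°.
Swath width ≈ 2h·tan(θ/2) = 2 × 759 × tan(9.6°) = 256.8 km.

257 km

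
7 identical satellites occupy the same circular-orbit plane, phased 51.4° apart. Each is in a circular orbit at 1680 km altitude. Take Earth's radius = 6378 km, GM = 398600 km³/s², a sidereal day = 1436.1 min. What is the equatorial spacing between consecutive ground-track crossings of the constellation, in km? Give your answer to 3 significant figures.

Semi-major axis a = 6378 + 1680 = 8058 km. Period T = 2π√(a³/μ) = 2π√(8058³/398600) = 7198.7 s = 119.98 min.
Single-satellite node shift = (7198.7/86166) × 360° = 30.08°.
With 7 satellites evenly phased, successive equator crossings are 30.08/7 = 4.297° apart.
That is 4.297 × 111.3 = 478 km at the equator.

478 km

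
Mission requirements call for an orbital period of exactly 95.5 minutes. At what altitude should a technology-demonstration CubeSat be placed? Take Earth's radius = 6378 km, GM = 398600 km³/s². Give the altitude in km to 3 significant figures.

543 km

T = 95.5 min = 5730.0 s.
From T = 2π√(a³/μ): a = (μ T²/4π²)^(1/3) = (398600 × 5730.0² / 4π²)^(1/3) = 6921 km.
Altitude h = a − R = 6921 − 6378 = 543 km.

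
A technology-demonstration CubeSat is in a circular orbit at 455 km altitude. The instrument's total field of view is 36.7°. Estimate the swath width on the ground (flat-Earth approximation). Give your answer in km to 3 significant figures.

302 km

Half-angle = 36.7°/2 = 18.35°.
Swath width ≈ 2h·tan(θ/2) = 2 × 455 × tan(18.35°) = 301.8 km.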